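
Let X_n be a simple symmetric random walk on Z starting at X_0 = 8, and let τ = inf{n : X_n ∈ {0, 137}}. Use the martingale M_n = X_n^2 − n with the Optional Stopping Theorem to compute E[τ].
E[τ] = 1032

M_n = X_n^2 − n is a martingale (since E[X_{n+1}^2 | F_n] = X_n^2 + 1). By OST (τ has finite mean in a bounded region), E[M_τ] = E[M_0] = X_0^2 − 0 = 8^2 = 64. Also E[M_τ] = E[X_τ^2] − E[τ]. The walk exits at 0 or 137, with P(hit 137 first) = 8/137, so E[X_τ^2] = 137^2 · 8/137 + 0 = 1096. Thus E[τ] = E[X_τ^2] − E[M_τ] = 1096 − 64 = 1032 = 8(137 − 8) = 1032.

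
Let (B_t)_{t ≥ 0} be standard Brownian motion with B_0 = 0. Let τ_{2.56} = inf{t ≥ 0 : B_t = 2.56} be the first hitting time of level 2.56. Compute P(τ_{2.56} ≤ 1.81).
P(τ_{2.56} ≤ 1.81) = 2(1 − Φ(2.56/√1.81)) = 2(1 − Φ(1.9028)) ≈ 0.0571

By the reflection principle for standard BM, P(τ_b ≤ t) = 2 · P(B_t ≥ b). Since B_t ~ N(0, t), P(B_t ≥ 2.56) = 1 − Φ(2.56/√t) = 1 − Φ(2.56/√1.81) = 1 − Φ(1.9028) ≈ 0.02853. Doubling: P(τ_{2.56} ≤ 1.81) ≈ 2 · 0.02853 = 0.05706 ≈ 0.0571.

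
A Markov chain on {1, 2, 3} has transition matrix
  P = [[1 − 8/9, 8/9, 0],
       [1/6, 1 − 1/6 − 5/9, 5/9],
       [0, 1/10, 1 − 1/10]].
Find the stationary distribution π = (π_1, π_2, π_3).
π = (27/971, 144/971, 800/971)

This is a birth-death chain on three states, which satisfies detailed balance: π_1 · P_{12} = π_2 · P_{21} and π_2 · P_{23} = π_3 · P_{32}.
From π_1 · 8/9 = π_2 · 1/6: π_2/π_1 = (8/9)/(1/6) = 16/3.
From π_2 · 5/9 = π_3 · 1/10: π_3/π_2 = (5/9)/(1/10) = 50/9.
Take π_1 proportional to 1; then unnormalized π = (1, 16/3, 800/27). Normalize by dividing by the sum 971/27:
  π = (27/971, 144/971, 800/971).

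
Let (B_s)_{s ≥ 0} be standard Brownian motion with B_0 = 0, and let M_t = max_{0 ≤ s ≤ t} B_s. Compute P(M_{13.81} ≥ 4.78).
P(M_{13.81} ≥ 4.78) = 2·P(B_{13.81} ≥ 4.78) = 2(1 − Φ(4.78/√13.81)) ≈ 0.1983

By the reflection principle for Brownian motion, P(M_t ≥ a) = 2 · P(B_t ≥ a) for a ≥ 0. Since B_t ~ N(0, t), P(B_t ≥ 4.78) = 1 − Φ(4.78/√t) = 1 − Φ(4.78/√13.81) = 1 − Φ(1.2863). So
  P(M_{13.81} ≥ 4.78) = 2(1 − Φ(1.2863)) ≈ 0.1983.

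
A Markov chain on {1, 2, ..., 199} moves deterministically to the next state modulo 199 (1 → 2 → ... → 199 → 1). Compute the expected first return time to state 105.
E[T_105 | X_0 = 105] = 199

The chain cycles deterministically, so starting at state 105 it returns in exactly 199 steps. Equivalently, the stationary distribution is uniform π_j = 1/199 for every state j, so by Kac's formula E[T_105] = 1/π_105 = 199.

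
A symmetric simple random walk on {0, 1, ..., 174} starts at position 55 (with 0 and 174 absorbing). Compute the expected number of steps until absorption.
E[τ | X_0 = 55] = 6545

Let v_k = E[τ | X_0 = k]. Boundary: v_0 = v_174 = 0. Recurrence: v_k = 1 + (v_{k-1} + v_{k+1})/2 for 1 ≤ k ≤ 173. The particular solution to v_k − (v_{k-1} + v_{k+1})/2 = 1 is v_k = −k^2. Adding homogeneous solution A + B k and matching boundaries gives v_k = k (174 − k). Substituting k = 55: v_55 = 55 · 119 = 6545.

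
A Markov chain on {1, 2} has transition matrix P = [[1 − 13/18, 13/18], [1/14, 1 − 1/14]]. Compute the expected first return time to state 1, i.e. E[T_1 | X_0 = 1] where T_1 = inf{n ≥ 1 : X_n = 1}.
E[T_1 | X_0 = 1] = 1/π_1 = 100/9

For an irreducible recurrent Markov chain with stationary distribution π, E[T_i | X_0 = i] = 1/π_i (Kac's formula). Here π_1 = (1/14)/(13/18 + 1/14) = (1/14)/(50/63) = 9/100, so E[T_1 | X_0 = 1] = 1/π_1 = (13/18 + 1/14)/(1/14) = (50/63)/(1/14) = 100/9.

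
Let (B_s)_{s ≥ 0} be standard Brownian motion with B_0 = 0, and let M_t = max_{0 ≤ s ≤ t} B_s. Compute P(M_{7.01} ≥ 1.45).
P(M_{7.01} ≥ 1.45) = 2·P(B_{7.01} ≥ 1.45) = 2(1 − Φ(1.45/√7.01)) ≈ 0.5839

By the reflection principle for Brownian motion, P(M_t ≥ a) = 2 · P(B_t ≥ a) for a ≥ 0. Since B_t ~ N(0, t), P(B_t ≥ 1.45) = 1 − Φ(1.45/√t) = 1 − Φ(1.45/√7.01) = 1 − Φ(0.5477). So
  P(M_{7.01} ≥ 1.45) = 2(1 − Φ(0.5477)) ≈ 0.5839.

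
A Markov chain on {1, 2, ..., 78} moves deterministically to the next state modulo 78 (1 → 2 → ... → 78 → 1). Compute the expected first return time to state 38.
E[T_38 | X_0 = 38] = 78

The chain cycles deterministically, so starting at state 38 it returns in exactly 78 steps. Equivalently, the stationary distribution is uniform π_j = 1/78 for every state j, so by Kac's formula E[T_38] = 1/π_38 = 78.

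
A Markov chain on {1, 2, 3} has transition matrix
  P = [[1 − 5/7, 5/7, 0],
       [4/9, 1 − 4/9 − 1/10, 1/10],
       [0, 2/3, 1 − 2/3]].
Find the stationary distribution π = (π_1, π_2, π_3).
π = (112/319, 180/319, 27/319)

This is a birth-death chain on three states, which satisfies detailed balance: π_1 · P_{12} = π_2 · P_{21} and π_2 · P_{23} = π_3 · P_{32}.
From π_1 · 5/7 = π_2 · 4/9: π_2/π_1 = (5/7)/(4/9) = 45/28.
From π_2 · 1/10 = π_3 · 2/3: π_3/π_2 = (1/10)/(2/3) = 3/20.
Take π_1 proportional to 1; then unnormalized π = (1, 45/28, 27/112). Normalize by dividing by the sum 319/112:
  π = (112/319, 180/319, 27/319).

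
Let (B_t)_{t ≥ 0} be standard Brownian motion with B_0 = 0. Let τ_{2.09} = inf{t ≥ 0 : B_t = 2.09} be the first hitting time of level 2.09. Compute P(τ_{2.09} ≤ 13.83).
P(τ_{2.09} ≤ 13.83) = 2(1 − Φ(2.09/√13.83)) = 2(1 − Φ(0.5620)) ≈ 0.5741

By the reflection principle for standard BM, P(τ_b ≤ t) = 2 · P(B_t ≥ b). Since B_t ~ N(0, t), P(B_t ≥ 2.09) = 1 − Φ(2.09/√t) = 1 − Φ(2.09/√13.83) = 1 − Φ(0.5620) ≈ 0.28706. Doubling: P(τ_{2.09} ≤ 13.83) ≈ 2 · 0.28706 = 0.57412 ≈ 0.5741.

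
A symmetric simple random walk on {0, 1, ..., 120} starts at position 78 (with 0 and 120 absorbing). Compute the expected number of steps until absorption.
E[τ | X_0 = 78] = 3276

Let v_k = E[τ | X_0 = k]. Boundary: v_0 = v_120 = 0. Recurrence: v_k = 1 + (v_{k-1} + v_{k+1})/2 for 1 ≤ k ≤ 119. The particular solution to v_k − (v_{k-1} + v_{k+1})/2 = 1 is v_k = −k^2. Adding homogeneous solution A + B k and matching boundaries gives v_k = k (120 − k). Substituting k = 78: v_78 = 78 · 42 = 3276.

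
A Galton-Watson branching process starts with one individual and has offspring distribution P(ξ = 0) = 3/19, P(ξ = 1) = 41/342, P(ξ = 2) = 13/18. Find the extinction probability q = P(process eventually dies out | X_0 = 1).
q = 54/247

The pgf is f(s) = 3/19 + 41/342·s + 13/18·s². The extinction probability q is the smallest fixed point of f in [0, 1]. Setting s = f(s):
  13/18·s² + (41/342 − 1)·s + 3/19 = 0
  13/18·s² − (3/19 + 13/18)·s + 3/19 = 0
which factors as (s − 1)·(13/18·s − 3/19) = 0, giving roots s = 1 and s = (3/19)/(13/18) = 54/247.
Mean offspring μ = 41/342 + 2·13/18 = 535/342 > 1 (supercritical), so q < 1. The extinction probability is the smaller root: q = (3/19)/(13/18) = 54/247.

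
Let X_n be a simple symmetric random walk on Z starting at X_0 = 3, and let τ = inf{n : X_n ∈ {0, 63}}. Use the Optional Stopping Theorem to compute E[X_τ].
E[X_τ] = 3

X_n is a martingale and τ is a bounded-mean stopping time (indeed τ is finite a.s. with bounded expectation since the walk is in a bounded region). By the OST, E[X_τ] = E[X_0] = 3. Equivalently: E[X_τ] = 63 · P(hit 63 first) + 0 · P(hit 0 first) = 63 · (3/63) = 3.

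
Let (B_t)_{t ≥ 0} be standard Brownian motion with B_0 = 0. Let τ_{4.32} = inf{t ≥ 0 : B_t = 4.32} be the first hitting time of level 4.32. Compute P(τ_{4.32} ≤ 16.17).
P(τ_{4.32} ≤ 16.17) = 2(1 − Φ(4.32/√16.17)) = 2(1 − Φ(1.0743)) ≈ 0.2827

By the reflection principle for standard BM, P(τ_b ≤ t) = 2 · P(B_t ≥ b). Since B_t ~ N(0, t), P(B_t ≥ 4.32) = 1 − Φ(4.32/√t) = 1 − Φ(4.32/√16.17) = 1 − Φ(1.0743) ≈ 0.14134. Doubling: P(τ_{4.32} ≤ 16.17) ≈ 2 · 0.14134 = 0.28268 ≈ 0.2827.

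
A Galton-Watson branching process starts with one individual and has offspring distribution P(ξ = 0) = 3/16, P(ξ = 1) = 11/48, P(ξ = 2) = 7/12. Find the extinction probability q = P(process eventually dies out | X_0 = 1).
q = 9/28

The pgf is f(s) = 3/16 + 11/48·s + 7/12·s². The extinction probability q is the smallest fixed point of f in [0, 1]. Setting s = f(s):
  7/12·s² + (11/48 − 1)·s + 3/16 = 0
  7/12·s² − (3/16 + 7/12)·s + 3/16 = 0
which factors as (s − 1)·(7/12·s − 3/16) = 0, giving roots s = 1 and s = (3/16)/(7/12) = 9/28.
Mean offspring μ = 11/48 + 2·7/12 = 67/48 > 1 (supercritical), so q < 1. The extinction probability is the smaller root: q = (3/16)/(7/12) = 9/28.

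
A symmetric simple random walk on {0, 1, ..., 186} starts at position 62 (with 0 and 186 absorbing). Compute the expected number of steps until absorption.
E[τ | X_0 = 62] = 7688

Let v_k = E[τ | X_0 = k]. Boundary: v_0 = v_186 = 0. Recurrence: v_k = 1 + (v_{k-1} + v_{k+1})/2 for 1 ≤ k ≤ 185. The particular solution to v_k − (v_{k-1} + v_{k+1})/2 = 1 is v_k = −k^2. Adding homogeneous solution A + B k and matching boundaries gives v_k = k (186 − k). Substituting k = 62: v_62 = 62 · 124 = 7688.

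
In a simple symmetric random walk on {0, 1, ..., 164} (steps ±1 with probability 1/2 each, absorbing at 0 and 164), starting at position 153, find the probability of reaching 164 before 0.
P(hit 164 before 0) = 153/164

Let u_k = P(hit 164 before 0 | start at k). Then u_0 = 0, u_164 = 1, and u_k = u_{k-1}/2 + u_{k+1}/2 for 1 ≤ k ≤ 163. This harmonic recurrence is solved by u_k = k/164, giving u_153 = 153/164.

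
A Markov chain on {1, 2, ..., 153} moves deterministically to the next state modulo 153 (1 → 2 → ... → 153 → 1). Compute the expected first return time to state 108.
E[T_108 | X_0 = 108] = 153

The chain cycles deterministically, so starting at state 108 it returns in exactly 153 steps. Equivalently, the stationary distribution is uniform π_j = 1/153 for every state j, so by Kac's formula E[T_108] = 1/π_108 = 153.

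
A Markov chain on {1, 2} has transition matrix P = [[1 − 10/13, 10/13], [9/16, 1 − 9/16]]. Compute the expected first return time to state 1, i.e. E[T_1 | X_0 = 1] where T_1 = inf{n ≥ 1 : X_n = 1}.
E[T_1 | X_0 = 1] = 1/π_1 = 277/117

For an irreducible recurrent Markov chain with stationary distribution π, E[T_i | X_0 = i] = 1/π_i (Kac's formula). Here π_1 = (9/16)/(10/13 + 9/16) = (9/16)/(277/208) = 117/277, so E[T_1 | X_0 = 1] = 1/π_1 = (10/13 + 9/16)/(9/16) = (277/208)/(9/16) = 277/117.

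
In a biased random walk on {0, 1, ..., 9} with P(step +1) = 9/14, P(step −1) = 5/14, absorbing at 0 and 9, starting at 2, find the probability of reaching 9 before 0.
P(hit 9 before 0) = (1 − (5/9)^2) / (1 − (5/9)^9) = 66961566/96366841

Let u_k denote P(reach 9 before 0 | start at k). Boundary: u_0 = 0, u_9 = 1. Recurrence: u_k = 9/14·u_{k+1} + 5/14·u_{k-1} for 1 ≤ k ≤ 8. Try u_k = A + B·r^k with r = q/p = (5/14)/(9/14) = 5/9. Substitution satisfies the recurrence; boundary conditions give:
  u_k = (1 − r^k) / (1 − r^N) = (1 − (5/9)^2) / (1 − (5/9)^9) = 66961566/96366841.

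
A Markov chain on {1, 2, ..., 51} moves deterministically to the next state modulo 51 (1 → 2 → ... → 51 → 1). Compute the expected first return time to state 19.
E[T_19 | X_0 = 19] = 51

The chain cycles deterministically, so starting at state 19 it returns in exactly 51 steps. Equivalently, the stationary distribution is uniform π_j = 1/51 for every state j, so by Kac's formula E[T_19] = 1/π_19 = 51.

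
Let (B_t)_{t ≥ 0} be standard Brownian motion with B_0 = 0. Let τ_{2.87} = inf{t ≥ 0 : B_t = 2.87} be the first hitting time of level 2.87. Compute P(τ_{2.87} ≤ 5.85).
P(τ_{2.87} ≤ 5.85) = 2(1 − Φ(2.87/√5.85)) = 2(1 − Φ(1.1866)) ≈ 0.2354

By the reflection principle for standard BM, P(τ_b ≤ t) = 2 · P(B_t ≥ b). Since B_t ~ N(0, t), P(B_t ≥ 2.87) = 1 − Φ(2.87/√t) = 1 − Φ(2.87/√5.85) = 1 − Φ(1.1866) ≈ 0.11769. Doubling: P(τ_{2.87} ≤ 5.85) ≈ 2 · 0.11769 = 0.23538 ≈ 0.2354.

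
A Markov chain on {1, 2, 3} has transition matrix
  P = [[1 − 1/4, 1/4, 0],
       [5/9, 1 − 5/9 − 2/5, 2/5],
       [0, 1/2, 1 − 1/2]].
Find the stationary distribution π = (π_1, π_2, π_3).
π = (100/181, 45/181, 36/181)

This is a birth-death chain on three states, which satisfies detailed balance: π_1 · P_{12} = π_2 · P_{21} and π_2 · P_{23} = π_3 · P_{32}.
From π_1 · 1/4 = π_2 · 5/9: π_2/π_1 = (1/4)/(5/9) = 9/20.
From π_2 · 2/5 = π_3 · 1/2: π_3/π_2 = (2/5)/(1/2) = 4/5.
Take π_1 proportional to 1; then unnormalized π = (1, 9/20, 9/25). Normalize by dividing by the sum 181/100:
  π = (100/181, 45/181, 36/181).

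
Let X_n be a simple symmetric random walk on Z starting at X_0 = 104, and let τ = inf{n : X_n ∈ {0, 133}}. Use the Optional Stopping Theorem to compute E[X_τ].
E[X_τ] = 104

X_n is a martingale and τ is a bounded-mean stopping time (indeed τ is finite a.s. with bounded expectation since the walk is in a bounded region). By the OST, E[X_τ] = E[X_0] = 104. Equivalently: E[X_τ] = 133 · P(hit 133 first) + 0 · P(hit 0 first) = 133 · (104/133) = 104.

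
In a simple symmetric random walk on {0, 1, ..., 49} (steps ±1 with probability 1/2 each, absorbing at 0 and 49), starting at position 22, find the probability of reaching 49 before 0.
P(hit 49 before 0) = 22/49

Let u_k = P(hit 49 before 0 | start at k). Then u_0 = 0, u_49 = 1, and u_k = u_{k-1}/2 + u_{k+1}/2 for 1 ≤ k ≤ 48. This harmonic recurrence is solved by u_k = k/49, giving u_22 = 22/49.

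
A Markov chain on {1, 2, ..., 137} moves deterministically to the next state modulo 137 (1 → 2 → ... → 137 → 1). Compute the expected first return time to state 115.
E[T_115 | X_0 = 115] = 137

The chain cycles deterministically, so starting at state 115 it returns in exactly 137 steps. Equivalently, the stationary distribution is uniform π_j = 1/137 for every state j, so by Kac's formula E[T_115] = 1/π_115 = 137.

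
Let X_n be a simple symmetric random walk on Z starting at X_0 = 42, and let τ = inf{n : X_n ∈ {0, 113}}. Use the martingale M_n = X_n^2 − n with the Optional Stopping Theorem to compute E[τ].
E[τ] = 2982

M_n = X_n^2 − n is a martingale (since E[X_{n+1}^2 | F_n] = X_n^2 + 1). By OST (τ has finite mean in a bounded region), E[M_τ] = E[M_0] = X_0^2 − 0 = 42^2 = 1764. Also E[M_τ] = E[X_τ^2] − E[τ]. The walk exits at 0 or 113, with P(hit 113 first) = 42/113, so E[X_τ^2] = 113^2 · 42/113 + 0 = 4746. Thus E[τ] = E[X_τ^2] − E[M_τ] = 4746 − 1764 = 2982 = 42(113 − 42) = 2982.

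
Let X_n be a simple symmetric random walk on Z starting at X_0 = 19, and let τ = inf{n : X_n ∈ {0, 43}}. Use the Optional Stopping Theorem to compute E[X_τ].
E[X_τ] = 19

X_n is a martingale and τ is a bounded-mean stopping time (indeed τ is finite a.s. with bounded expectation since the walk is in a bounded region). By the OST, E[X_τ] = E[X_0] = 19. Equivalently: E[X_τ] = 43 · P(hit 43 first) + 0 · P(hit 0 first) = 43 · (19/43) = 19.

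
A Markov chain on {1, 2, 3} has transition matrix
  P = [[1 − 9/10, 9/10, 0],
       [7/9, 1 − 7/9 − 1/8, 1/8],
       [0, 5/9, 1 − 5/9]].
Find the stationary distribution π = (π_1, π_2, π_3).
π = (400/967, 3240/6769, 729/6769)

This is a birth-death chain on three states, which satisfies detailed balance: π_1 · P_{12} = π_2 · P_{21} and π_2 · P_{23} = π_3 · P_{32}.
From π_1 · 9/10 = π_2 · 7/9: π_2/π_1 = (9/10)/(7/9) = 81/70.
From π_2 · 1/8 = π_3 · 5/9: π_3/π_2 = (1/8)/(5/9) = 9/40.
Take π_1 proportional to 1; then unnormalized π = (1, 81/70, 729/2800). Normalize by dividing by the sum 967/400:
  π = (400/967, 3240/6769, 729/6769).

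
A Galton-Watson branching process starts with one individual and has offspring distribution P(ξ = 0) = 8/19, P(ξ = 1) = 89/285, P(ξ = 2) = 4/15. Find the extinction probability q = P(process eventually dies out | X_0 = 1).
q = 1

Mean offspring μ = 0·8/19 + 1·89/285 + 2·4/15 = 241/285 ≤ 1. For μ ≤ 1 with offspring not concentrated at 1, the Galton-Watson process goes extinct almost surely, so q = 1.
(Algebraic check: The pgf is f(s) = 8/19 + 89/285·s + 4/15·s². The extinction probability q is the smallest fixed point of f in [0, 1]. Setting s = f(s):
  4/15·s² + (89/285 − 1)·s + 8/19 = 0
  4/15·s² − (8/19 + 4/15)·s + 8/19 = 0
which factors as (s − 1)·(4/15·s − 8/19) = 0, giving roots s = 1 and s = (8/19)/(4/15) = 30/19. Since 30/19 ≥ 1, the smallest root in [0, 1] is s = 1.)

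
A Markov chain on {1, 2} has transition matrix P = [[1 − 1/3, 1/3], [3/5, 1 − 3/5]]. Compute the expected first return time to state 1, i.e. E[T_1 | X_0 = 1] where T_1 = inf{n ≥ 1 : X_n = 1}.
E[T_1 | X_0 = 1] = 1/π_1 = 14/9

For an irreducible recurrent Markov chain with stationary distribution π, E[T_i | X_0 = i] = 1/π_i (Kac's formula). Here π_1 = (3/5)/(1/3 + 3/5) = (3/5)/(14/15) = 9/14, so E[T_1 | X_0 = 1] = 1/π_1 = (1/3 + 3/5)/(3/5) = (14/15)/(3/5) = 14/9.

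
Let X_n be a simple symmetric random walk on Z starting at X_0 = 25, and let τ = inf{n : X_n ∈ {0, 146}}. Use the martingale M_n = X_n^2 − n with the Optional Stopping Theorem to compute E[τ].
E[τ] = 3025

M_n = X_n^2 − n is a martingale (since E[X_{n+1}^2 | F_n] = X_n^2 + 1). By OST (τ has finite mean in a bounded region), E[M_τ] = E[M_0] = X_0^2 − 0 = 25^2 = 625. Also E[M_τ] = E[X_τ^2] − E[τ]. The walk exits at 0 or 146, with P(hit 146 first) = 25/146, so E[X_τ^2] = 146^2 · 25/146 + 0 = 3650. Thus E[τ] = E[X_τ^2] − E[M_τ] = 3650 − 625 = 3025 = 25(146 − 25) = 3025.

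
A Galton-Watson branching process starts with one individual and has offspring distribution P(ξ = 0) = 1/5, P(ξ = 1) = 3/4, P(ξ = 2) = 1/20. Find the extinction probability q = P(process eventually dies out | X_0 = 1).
q = 1

Mean offspring μ = 0·1/5 + 1·3/4 + 2·1/20 = 17/20 ≤ 1. For μ ≤ 1 with offspring not concentrated at 1, the Galton-Watson process goes extinct almost surely, so q = 1.
(Algebraic check: The pgf is f(s) = 1/5 + 3/4·s + 1/20·s². The extinction probability q is the smallest fixed point of f in [0, 1]. Setting s = f(s):
  1/20·s² + (3/4 − 1)·s + 1/5 = 0
  1/20·s² − (1/5 + 1/20)·s + 1/5 = 0
which factors as (s − 1)·(1/20·s − 1/5) = 0, giving roots s = 1 and s = (1/5)/(1/20) = 4. Since 4 ≥ 1, the smallest root in [0, 1] is s = 1.)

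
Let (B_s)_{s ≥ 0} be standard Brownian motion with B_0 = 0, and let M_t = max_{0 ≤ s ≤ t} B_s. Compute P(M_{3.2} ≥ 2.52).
P(M_{3.2} ≥ 2.52) = 2·P(B_{3.2} ≥ 2.52) = 2(1 − Φ(2.52/√3.2)) ≈ 0.1589

By the reflection principle for Brownian motion, P(M_t ≥ a) = 2 · P(B_t ≥ a) for a ≥ 0. Since B_t ~ N(0, t), P(B_t ≥ 2.52) = 1 − Φ(2.52/√t) = 1 − Φ(2.52/√3.2) = 1 − Φ(1.4087). So
  P(M_{3.2} ≥ 2.52) = 2(1 − Φ(1.4087)) ≈ 0.1589.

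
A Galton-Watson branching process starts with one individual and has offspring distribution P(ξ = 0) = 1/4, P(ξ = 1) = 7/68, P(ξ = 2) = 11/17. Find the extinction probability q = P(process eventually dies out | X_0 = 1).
q = 17/44

The pgf is f(s) = 1/4 + 7/68·s + 11/17·s². The extinction probability q is the smallest fixed point of f in [0, 1]. Setting s = f(s):
  11/17·s² + (7/68 − 1)·s + 1/4 = 0
  11/17·s² − (1/4 + 11/17)·s + 1/4 = 0
which factors as (s − 1)·(11/17·s − 1/4) = 0, giving roots s = 1 and s = (1/4)/(11/17) = 17/44.
Mean offspring μ = 7/68 + 2·11/17 = 95/68 > 1 (supercritical), so q < 1. The extinction probability is the smaller root: q = (1/4)/(11/17) = 17/44.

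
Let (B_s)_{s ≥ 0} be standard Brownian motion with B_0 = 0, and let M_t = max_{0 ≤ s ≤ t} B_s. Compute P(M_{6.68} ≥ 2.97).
P(M_{6.68} ≥ 2.97) = 2·P(B_{6.68} ≥ 2.97) = 2(1 − Φ(2.97/√6.68)) ≈ 0.2505

By the reflection principle for Brownian motion, P(M_t ≥ a) = 2 · P(B_t ≥ a) for a ≥ 0. Since B_t ~ N(0, t), P(B_t ≥ 2.97) = 1 − Φ(2.97/√t) = 1 − Φ(2.97/√6.68) = 1 − Φ(1.1491). So
  P(M_{6.68} ≥ 2.97) = 2(1 − Φ(1.1491)) ≈ 0.2505.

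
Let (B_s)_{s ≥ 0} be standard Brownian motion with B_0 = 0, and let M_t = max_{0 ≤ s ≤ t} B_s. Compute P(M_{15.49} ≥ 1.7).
P(M_{15.49} ≥ 1.7) = 2·P(B_{15.49} ≥ 1.7) = 2(1 − Φ(1.7/√15.49)) ≈ 0.6658

By the reflection principle for Brownian motion, P(M_t ≥ a) = 2 · P(B_t ≥ a) for a ≥ 0. Since B_t ~ N(0, t), P(B_t ≥ 1.7) = 1 − Φ(1.7/√t) = 1 − Φ(1.7/√15.49) = 1 − Φ(0.4319). So
  P(M_{15.49} ≥ 1.7) = 2(1 − Φ(0.4319)) ≈ 0.6658.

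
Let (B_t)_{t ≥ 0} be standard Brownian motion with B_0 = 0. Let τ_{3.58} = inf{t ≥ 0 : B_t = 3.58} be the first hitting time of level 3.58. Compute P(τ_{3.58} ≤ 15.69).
P(τ_{3.58} ≤ 15.69) = 2(1 − Φ(3.58/√15.69)) = 2(1 − Φ(0.9038)) ≈ 0.3661

By the reflection principle for standard BM, P(τ_b ≤ t) = 2 · P(B_t ≥ b). Since B_t ~ N(0, t), P(B_t ≥ 3.58) = 1 − Φ(3.58/√t) = 1 − Φ(3.58/√15.69) = 1 − Φ(0.9038) ≈ 0.18305. Doubling: P(τ_{3.58} ≤ 15.69) ≈ 2 · 0.18305 = 0.36610 ≈ 0.3661.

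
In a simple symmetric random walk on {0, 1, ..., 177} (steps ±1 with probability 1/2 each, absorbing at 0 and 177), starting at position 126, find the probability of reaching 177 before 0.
P(hit 177 before 0) = 126/177 = 42/59

Let u_k = P(hit 177 before 0 | start at k). Then u_0 = 0, u_177 = 1, and u_k = u_{k-1}/2 + u_{k+1}/2 for 1 ≤ k ≤ 176. This harmonic recurrence is solved by u_k = k/177, giving u_126 = 126/177 = 42/59.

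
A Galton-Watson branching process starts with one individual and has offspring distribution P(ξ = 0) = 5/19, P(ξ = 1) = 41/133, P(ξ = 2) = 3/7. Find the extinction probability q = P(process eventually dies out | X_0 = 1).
q = 35/57

The pgf is f(s) = 5/19 + 41/133·s + 3/7·s². The extinction probability q is the smallest fixed point of f in [0, 1]. Setting s = f(s):
  3/7·s² + (41/133 − 1)·s + 5/19 = 0
  3/7·s² − (5/19 + 3/7)·s + 5/19 = 0
which factors as (s − 1)·(3/7·s − 5/19) = 0, giving roots s = 1 and s = (5/19)/(3/7) = 35/57.
Mean offspring μ = 41/133 + 2·3/7 = 155/133 > 1 (supercritical), so q < 1. The extinction probability is the smaller root: q = (5/19)/(3/7) = 35/57.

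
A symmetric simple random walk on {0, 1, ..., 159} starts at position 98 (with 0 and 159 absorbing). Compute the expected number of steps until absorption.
E[τ | X_0 = 98] = 5978

Let v_k = E[τ | X_0 = k]. Boundary: v_0 = v_159 = 0. Recurrence: v_k = 1 + (v_{k-1} + v_{k+1})/2 for 1 ≤ k ≤ 158. The particular solution to v_k − (v_{k-1} + v_{k+1})/2 = 1 is v_k = −k^2. Adding homogeneous solution A + B k and matching boundaries gives v_k = k (159 − k). Substituting k = 98: v_98 = 98 · 61 = 5978.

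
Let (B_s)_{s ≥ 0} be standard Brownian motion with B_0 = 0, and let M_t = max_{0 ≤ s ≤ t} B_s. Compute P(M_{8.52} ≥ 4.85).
P(M_{8.52} ≥ 4.85) = 2·P(B_{8.52} ≥ 4.85) = 2(1 − Φ(4.85/√8.52)) ≈ 0.0966

By the reflection principle for Brownian motion, P(M_t ≥ a) = 2 · P(B_t ≥ a) for a ≥ 0. Since B_t ~ N(0, t), P(B_t ≥ 4.85) = 1 − Φ(4.85/√t) = 1 − Φ(4.85/√8.52) = 1 − Φ(1.6616). So
  P(M_{8.52} ≥ 4.85) = 2(1 − Φ(1.6616)) ≈ 0.0966.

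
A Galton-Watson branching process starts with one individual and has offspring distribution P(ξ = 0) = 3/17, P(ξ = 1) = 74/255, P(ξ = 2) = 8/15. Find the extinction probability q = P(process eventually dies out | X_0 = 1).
q = 45/136

The pgf is f(s) = 3/17 + 74/255·s + 8/15·s². The extinction probability q is the smallest fixed point of f in [0, 1]. Setting s = f(s):
  8/15·s² + (74/255 − 1)·s + 3/17 = 0
  8/15·s² − (3/17 + 8/15)·s + 3/17 = 0
which factors as (s − 1)·(8/15·s − 3/17) = 0, giving roots s = 1 and s = (3/17)/(8/15) = 45/136.
Mean offspring μ = 74/255 + 2·8/15 = 346/255 > 1 (supercritical), so q < 1. The extinction probability is the smaller root: q = (3/17)/(8/15) = 45/136.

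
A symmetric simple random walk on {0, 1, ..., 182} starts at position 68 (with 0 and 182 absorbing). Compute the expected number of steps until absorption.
E[τ | X_0 = 68] = 7752

Let v_k = E[τ | X_0 = k]. Boundary: v_0 = v_182 = 0. Recurrence: v_k = 1 + (v_{k-1} + v_{k+1})/2 for 1 ≤ k ≤ 181. The particular solution to v_k − (v_{k-1} + v_{k+1})/2 = 1 is v_k = −k^2. Adding homogeneous solution A + B k and matching boundaries gives v_k = k (182 − k). Substituting k = 68: v_68 = 68 · 114 = 7752.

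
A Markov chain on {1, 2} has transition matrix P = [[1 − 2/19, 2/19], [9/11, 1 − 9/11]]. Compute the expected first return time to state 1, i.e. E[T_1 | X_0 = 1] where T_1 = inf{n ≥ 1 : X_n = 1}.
E[T_1 | X_0 = 1] = 1/π_1 = 193/171

For an irreducible recurrent Markov chain with stationary distribution π, E[T_i | X_0 = i] = 1/π_i (Kac's formula). Here π_1 = (9/11)/(2/19 + 9/11) = (9/11)/(193/209) = 171/193, so E[T_1 | X_0 = 1] = 1/π_1 = (2/19 + 9/11)/(9/11) = (193/209)/(9/11) = 193/171.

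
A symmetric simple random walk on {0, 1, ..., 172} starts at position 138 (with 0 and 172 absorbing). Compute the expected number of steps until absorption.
E[τ | X_0 = 138] = 4692

Let v_k = E[τ | X_0 = k]. Boundary: v_0 = v_172 = 0. Recurrence: v_k = 1 + (v_{k-1} + v_{k+1})/2 for 1 ≤ k ≤ 171. The particular solution to v_k − (v_{k-1} + v_{k+1})/2 = 1 is v_k = −k^2. Adding homogeneous solution A + B k and matching boundaries gives v_k = k (172 − k). Substituting k = 138: v_138 = 138 · 34 = 4692.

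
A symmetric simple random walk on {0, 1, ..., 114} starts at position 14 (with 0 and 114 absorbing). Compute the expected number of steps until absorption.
E[τ | X_0 = 14] = 1400

Let v_k = E[τ | X_0 = k]. Boundary: v_0 = v_114 = 0. Recurrence: v_k = 1 + (v_{k-1} + v_{k+1})/2 for 1 ≤ k ≤ 113. The particular solution to v_k − (v_{k-1} + v_{k+1})/2 = 1 is v_k = −k^2. Adding homogeneous solution A + B k and matching boundaries gives v_k = k (114 − k). Substituting k = 14: v_14 = 14 · 100 = 1400.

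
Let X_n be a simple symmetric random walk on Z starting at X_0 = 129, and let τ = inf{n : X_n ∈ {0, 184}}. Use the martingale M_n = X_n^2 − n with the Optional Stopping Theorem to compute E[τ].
E[τ] = 7095

M_n = X_n^2 − n is a martingale (since E[X_{n+1}^2 | F_n] = X_n^2 + 1). By OST (τ has finite mean in a bounded region), E[M_τ] = E[M_0] = X_0^2 − 0 = 129^2 = 16641. Also E[M_τ] = E[X_τ^2] − E[τ]. The walk exits at 0 or 184, with P(hit 184 first) = 129/184, so E[X_τ^2] = 184^2 · 129/184 + 0 = 23736. Thus E[τ] = E[X_τ^2] − E[M_τ] = 23736 − 16641 = 7095 = 129(184 − 129) = 7095.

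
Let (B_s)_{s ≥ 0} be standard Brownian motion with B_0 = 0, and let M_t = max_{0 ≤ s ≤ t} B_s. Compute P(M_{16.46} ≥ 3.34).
P(M_{16.46} ≥ 3.34) = 2·P(B_{16.46} ≥ 3.34) = 2(1 − Φ(3.34/√16.46)) ≈ 0.4104

By the reflection principle for Brownian motion, P(M_t ≥ a) = 2 · P(B_t ≥ a) for a ≥ 0. Since B_t ~ N(0, t), P(B_t ≥ 3.34) = 1 − Φ(3.34/√t) = 1 − Φ(3.34/√16.46) = 1 − Φ(0.8232). So
  P(M_{16.46} ≥ 3.34) = 2(1 − Φ(0.8232)) ≈ 0.4104.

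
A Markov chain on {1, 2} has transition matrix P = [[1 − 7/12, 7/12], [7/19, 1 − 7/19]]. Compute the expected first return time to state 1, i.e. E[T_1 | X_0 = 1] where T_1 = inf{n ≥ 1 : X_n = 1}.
E[T_1 | X_0 = 1] = 1/π_1 = 31/12

For an irreducible recurrent Markov chain with stationary distribution π, E[T_i | X_0 = i] = 1/π_i (Kac's formula). Here π_1 = (7/19)/(7/12 + 7/19) = (7/19)/(217/228) = 12/31, so E[T_1 | X_0 = 1] = 1/π_1 = (7/12 + 7/19)/(7/19) = (217/228)/(7/19) = 31/12.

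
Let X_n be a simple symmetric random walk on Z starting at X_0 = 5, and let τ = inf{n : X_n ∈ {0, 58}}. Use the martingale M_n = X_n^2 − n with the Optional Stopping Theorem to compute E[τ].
E[τ] = 265

M_n = X_n^2 − n is a martingale (since E[X_{n+1}^2 | F_n] = X_n^2 + 1). By OST (τ has finite mean in a bounded region), E[M_τ] = E[M_0] = X_0^2 − 0 = 5^2 = 25. Also E[M_τ] = E[X_τ^2] − E[τ]. The walk exits at 0 or 58, with P(hit 58 first) = 5/58, so E[X_τ^2] = 58^2 · 5/58 + 0 = 290. Thus E[τ] = E[X_τ^2] − E[M_τ] = 290 − 25 = 265 = 5(58 − 5) = 265.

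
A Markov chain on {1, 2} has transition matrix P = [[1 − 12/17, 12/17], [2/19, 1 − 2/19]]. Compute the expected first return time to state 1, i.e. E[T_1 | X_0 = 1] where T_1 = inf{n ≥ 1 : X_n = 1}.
E[T_1 | X_0 = 1] = 1/π_1 = 131/17

For an irreducible recurrent Markov chain with stationary distribution π, E[T_i | X_0 = i] = 1/π_i (Kac's formula). Here π_1 = (2/19)/(12/17 + 2/19) = (2/19)/(262/323) = 17/131, so E[T_1 | X_0 = 1] = 1/π_1 = (12/17 + 2/19)/(2/19) = (262/323)/(2/19) = 131/17.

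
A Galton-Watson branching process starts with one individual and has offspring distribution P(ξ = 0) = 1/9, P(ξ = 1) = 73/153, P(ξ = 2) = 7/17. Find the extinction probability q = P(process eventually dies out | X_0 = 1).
q = 17/63

The pgf is f(s) = 1/9 + 73/153·s + 7/17·s². The extinction probability q is the smallest fixed point of f in [0, 1]. Setting s = f(s):
  7/17·s² + (73/153 − 1)·s + 1/9 = 0
  7/17·s² − (1/9 + 7/17)·s + 1/9 = 0
which factors as (s − 1)·(7/17·s − 1/9) = 0, giving roots s = 1 and s = (1/9)/(7/17) = 17/63.
Mean offspring μ = 73/153 + 2·7/17 = 199/153 > 1 (supercritical), so q < 1. The extinction probability is the smaller root: q = (1/9)/(7/17) = 17/63.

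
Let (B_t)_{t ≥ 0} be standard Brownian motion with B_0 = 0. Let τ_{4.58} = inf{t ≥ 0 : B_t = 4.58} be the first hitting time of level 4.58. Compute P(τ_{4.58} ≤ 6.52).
P(τ_{4.58} ≤ 6.52) = 2(1 − Φ(4.58/√6.52)) = 2(1 − Φ(1.7937)) ≈ 0.0729

By the reflection principle for standard BM, P(τ_b ≤ t) = 2 · P(B_t ≥ b). Since B_t ~ N(0, t), P(B_t ≥ 4.58) = 1 − Φ(4.58/√t) = 1 − Φ(4.58/√6.52) = 1 − Φ(1.7937) ≈ 0.03643. Doubling: P(τ_{4.58} ≤ 6.52) ≈ 2 · 0.03643 = 0.07286 ≈ 0.0729.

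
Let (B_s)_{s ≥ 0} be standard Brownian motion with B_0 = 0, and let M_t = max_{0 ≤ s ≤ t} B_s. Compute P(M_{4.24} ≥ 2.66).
P(M_{4.24} ≥ 2.66) = 2·P(B_{4.24} ≥ 2.66) = 2(1 − Φ(2.66/√4.24)) ≈ 0.1964

By the reflection principle for Brownian motion, P(M_t ≥ a) = 2 · P(B_t ≥ a) for a ≥ 0. Since B_t ~ N(0, t), P(B_t ≥ 2.66) = 1 − Φ(2.66/√t) = 1 − Φ(2.66/√4.24) = 1 − Φ(1.2918). So
  P(M_{4.24} ≥ 2.66) = 2(1 − Φ(1.2918)) ≈ 0.1964.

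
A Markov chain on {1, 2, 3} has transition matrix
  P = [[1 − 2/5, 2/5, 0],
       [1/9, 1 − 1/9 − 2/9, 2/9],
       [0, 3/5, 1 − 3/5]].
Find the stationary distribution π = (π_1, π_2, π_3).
π = (15/89, 54/89, 20/89)

This is a birth-death chain on three states, which satisfies detailed balance: π_1 · P_{12} = π_2 · P_{21} and π_2 · P_{23} = π_3 · P_{32}.
From π_1 · 2/5 = π_2 · 1/9: π_2/π_1 = (2/5)/(1/9) = 18/5.
From π_2 · 2/9 = π_3 · 3/5: π_3/π_2 = (2/9)/(3/5) = 10/27.
Take π_1 proportional to 1; then unnormalized π = (1, 18/5, 4/3). Normalize by dividing by the sum 89/15:
  π = (15/89, 54/89, 20/89).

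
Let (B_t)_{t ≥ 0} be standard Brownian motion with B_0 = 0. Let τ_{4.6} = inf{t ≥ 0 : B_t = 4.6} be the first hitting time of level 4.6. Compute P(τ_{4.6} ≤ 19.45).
P(τ_{4.6} ≤ 19.45) = 2(1 − Φ(4.6/√19.45)) = 2(1 − Φ(1.0430)) ≈ 0.2969

By the reflection principle for standard BM, P(τ_b ≤ t) = 2 · P(B_t ≥ b). Since B_t ~ N(0, t), P(B_t ≥ 4.6) = 1 − Φ(4.6/√t) = 1 − Φ(4.6/√19.45) = 1 − Φ(1.0430) ≈ 0.14847. Doubling: P(τ_{4.6} ≤ 19.45) ≈ 2 · 0.14847 = 0.29694 ≈ 0.2969.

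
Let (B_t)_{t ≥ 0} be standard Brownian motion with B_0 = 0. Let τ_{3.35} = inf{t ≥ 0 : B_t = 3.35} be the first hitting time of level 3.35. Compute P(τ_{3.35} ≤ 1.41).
P(τ_{3.35} ≤ 1.41) = 2(1 − Φ(3.35/√1.41)) = 2(1 − Φ(2.8212)) ≈ 0.0048

By the reflection principle for standard BM, P(τ_b ≤ t) = 2 · P(B_t ≥ b). Since B_t ~ N(0, t), P(B_t ≥ 3.35) = 1 − Φ(3.35/√t) = 1 − Φ(3.35/√1.41) = 1 − Φ(2.8212) ≈ 0.00239. Doubling: P(τ_{3.35} ≤ 1.41) ≈ 2 · 0.00239 = 0.00478 ≈ 0.0048.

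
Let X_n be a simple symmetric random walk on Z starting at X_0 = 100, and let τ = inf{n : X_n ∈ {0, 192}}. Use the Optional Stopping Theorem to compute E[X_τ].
E[X_τ] = 100

X_n is a martingale and τ is a bounded-mean stopping time (indeed τ is finite a.s. with bounded expectation since the walk is in a bounded region). By the OST, E[X_τ] = E[X_0] = 100. Equivalently: E[X_τ] = 192 · P(hit 192 first) + 0 · P(hit 0 first) = 192 · (100/192) = 100.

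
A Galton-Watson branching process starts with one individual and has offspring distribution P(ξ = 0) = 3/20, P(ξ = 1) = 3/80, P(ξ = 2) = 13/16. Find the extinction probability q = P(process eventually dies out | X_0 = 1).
q = 12/65

The pgf is f(s) = 3/20 + 3/80·s + 13/16·s². The extinction probability q is the smallest fixed point of f in [0, 1]. Setting s = f(s):
  13/16·s² + (3/80 − 1)·s + 3/20 = 0
  13/16·s² − (3/20 + 13/16)·s + 3/20 = 0
which factors as (s − 1)·(13/16·s − 3/20) = 0, giving roots s = 1 and s = (3/20)/(13/16) = 12/65.
Mean offspring μ = 3/80 + 2·13/16 = 133/80 > 1 (supercritical), so q < 1. The extinction probability is the smaller root: q = (3/20)/(13/16) = 12/65.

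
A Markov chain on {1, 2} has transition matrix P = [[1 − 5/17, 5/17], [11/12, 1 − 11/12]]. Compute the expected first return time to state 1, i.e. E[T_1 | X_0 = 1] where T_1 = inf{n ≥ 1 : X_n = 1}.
E[T_1 | X_0 = 1] = 1/π_1 = 247/187

For an irreducible recurrent Markov chain with stationary distribution π, E[T_i | X_0 = i] = 1/π_i (Kac's formula). Here π_1 = (11/12)/(5/17 + 11/12) = (11/12)/(247/204) = 187/247, so E[T_1 | X_0 = 1] = 1/π_1 = (5/17 + 11/12)/(11/12) = (247/204)/(11/12) = 247/187.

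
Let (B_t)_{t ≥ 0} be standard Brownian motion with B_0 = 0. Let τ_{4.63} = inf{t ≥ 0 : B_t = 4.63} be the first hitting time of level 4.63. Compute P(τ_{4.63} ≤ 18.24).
P(τ_{4.63} ≤ 18.24) = 2(1 − Φ(4.63/√18.24)) = 2(1 − Φ(1.0841)) ≈ 0.2783

By the reflection principle for standard BM, P(τ_b ≤ t) = 2 · P(B_t ≥ b). Since B_t ~ N(0, t), P(B_t ≥ 4.63) = 1 − Φ(4.63/√t) = 1 − Φ(4.63/√18.24) = 1 − Φ(1.0841) ≈ 0.13916. Doubling: P(τ_{4.63} ≤ 18.24) ≈ 2 · 0.13916 = 0.27832 ≈ 0.2783.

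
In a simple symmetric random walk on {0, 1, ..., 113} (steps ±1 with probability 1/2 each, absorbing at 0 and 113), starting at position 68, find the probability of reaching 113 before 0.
P(hit 113 before 0) = 68/113

Let u_k = P(hit 113 before 0 | start at k). Then u_0 = 0, u_113 = 1, and u_k = u_{k-1}/2 + u_{k+1}/2 for 1 ≤ k ≤ 112. This harmonic recurrence is solved by u_k = k/113, giving u_68 = 68/113.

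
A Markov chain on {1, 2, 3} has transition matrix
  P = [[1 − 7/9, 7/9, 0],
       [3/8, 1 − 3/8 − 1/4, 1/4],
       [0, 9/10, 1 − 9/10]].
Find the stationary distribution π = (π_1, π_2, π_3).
π = (243/887, 504/887, 140/887)

This is a birth-death chain on three states, which satisfies detailed balance: π_1 · P_{12} = π_2 · P_{21} and π_2 · P_{23} = π_3 · P_{32}.
From π_1 · 7/9 = π_2 · 3/8: π_2/π_1 = (7/9)/(3/8) = 56/27.
From π_2 · 1/4 = π_3 · 9/10: π_3/π_2 = (1/4)/(9/10) = 5/18.
Take π_1 proportional to 1; then unnormalized π = (1, 56/27, 140/243). Normalize by dividing by the sum 887/243:
  π = (243/887, 504/887, 140/887).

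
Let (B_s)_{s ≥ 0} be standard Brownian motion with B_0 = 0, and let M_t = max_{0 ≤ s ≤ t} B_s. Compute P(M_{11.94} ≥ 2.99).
P(M_{11.94} ≥ 2.99) = 2·P(B_{11.94} ≥ 2.99) = 2(1 − Φ(2.99/√11.94)) ≈ 0.3869

By the reflection principle for Brownian motion, P(M_t ≥ a) = 2 · P(B_t ≥ a) for a ≥ 0. Since B_t ~ N(0, t), P(B_t ≥ 2.99) = 1 − Φ(2.99/√t) = 1 − Φ(2.99/√11.94) = 1 − Φ(0.8653). So
  P(M_{11.94} ≥ 2.99) = 2(1 − Φ(0.8653)) ≈ 0.3869.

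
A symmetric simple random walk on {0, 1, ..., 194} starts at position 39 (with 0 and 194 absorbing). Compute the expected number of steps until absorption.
E[τ | X_0 = 39] = 6045

Let v_k = E[τ | X_0 = k]. Boundary: v_0 = v_194 = 0. Recurrence: v_k = 1 + (v_{k-1} + v_{k+1})/2 for 1 ≤ k ≤ 193. The particular solution to v_k − (v_{k-1} + v_{k+1})/2 = 1 is v_k = −k^2. Adding homogeneous solution A + B k and matching boundaries gives v_k = k (194 − k). Substituting k = 39: v_39 = 39 · 155 = 6045.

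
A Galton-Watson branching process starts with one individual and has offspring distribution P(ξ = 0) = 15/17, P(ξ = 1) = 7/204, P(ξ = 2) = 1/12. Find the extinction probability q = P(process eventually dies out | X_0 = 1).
q = 1

Mean offspring μ = 0·15/17 + 1·7/204 + 2·1/12 = 41/204 ≤ 1. For μ ≤ 1 with offspring not concentrated at 1, the Galton-Watson process goes extinct almost surely, so q = 1.
(Algebraic check: The pgf is f(s) = 15/17 + 7/204·s + 1/12·s². The extinction probability q is the smallest fixed point of f in [0, 1]. Setting s = f(s):
  1/12·s² + (7/204 − 1)·s + 15/17 = 0
  1/12·s² − (15/17 + 1/12)·s + 15/17 = 0
which factors as (s − 1)·(1/12·s − 15/17) = 0, giving roots s = 1 and s = (15/17)/(1/12) = 180/17. Since 180/17 ≥ 1, the smallest root in [0, 1] is s = 1.)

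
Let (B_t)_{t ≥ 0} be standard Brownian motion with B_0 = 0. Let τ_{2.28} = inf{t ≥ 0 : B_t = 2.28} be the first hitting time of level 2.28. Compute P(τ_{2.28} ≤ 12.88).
P(τ_{2.28} ≤ 12.88) = 2(1 − Φ(2.28/√12.88)) = 2(1 − Φ(0.6353)) ≈ 0.5252

By the reflection principle for standard BM, P(τ_b ≤ t) = 2 · P(B_t ≥ b). Since B_t ~ N(0, t), P(B_t ≥ 2.28) = 1 − Φ(2.28/√t) = 1 − Φ(2.28/√12.88) = 1 − Φ(0.6353) ≈ 0.26262. Doubling: P(τ_{2.28} ≤ 12.88) ≈ 2 · 0.26262 = 0.52524 ≈ 0.5252.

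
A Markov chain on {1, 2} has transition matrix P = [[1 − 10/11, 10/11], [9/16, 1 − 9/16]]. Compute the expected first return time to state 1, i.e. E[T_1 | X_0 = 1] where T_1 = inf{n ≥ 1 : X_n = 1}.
E[T_1 | X_0 = 1] = 1/π_1 = 259/99

For an irreducible recurrent Markov chain with stationary distribution π, E[T_i | X_0 = i] = 1/π_i (Kac's formula). Here π_1 = (9/16)/(10/11 + 9/16) = (9/16)/(259/176) = 99/259, so E[T_1 | X_0 = 1] = 1/π_1 = (10/11 + 9/16)/(9/16) = (259/176)/(9/16) = 259/99.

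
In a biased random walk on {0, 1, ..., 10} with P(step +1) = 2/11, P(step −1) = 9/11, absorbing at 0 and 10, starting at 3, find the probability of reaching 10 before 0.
P(hit 10 before 0) = (1 − (9/2)^3) / (1 − (9/2)^10) = 13184/498111911

Let u_k denote P(reach 10 before 0 | start at k). Boundary: u_0 = 0, u_10 = 1. Recurrence: u_k = 2/11·u_{k+1} + 9/11·u_{k-1} for 1 ≤ k ≤ 9. Try u_k = A + B·r^k with r = q/p = (9/11)/(2/11) = 9/2. Substitution satisfies the recurrence; boundary conditions give:
  u_k = (1 − r^k) / (1 − r^N) = (1 − (9/2)^3) / (1 − (9/2)^10) = 13184/498111911.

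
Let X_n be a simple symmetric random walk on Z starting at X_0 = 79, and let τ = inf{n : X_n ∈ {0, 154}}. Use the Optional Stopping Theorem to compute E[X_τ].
E[X_τ] = 79

X_n is a martingale and τ is a bounded-mean stopping time (indeed τ is finite a.s. with bounded expectation since the walk is in a bounded region). By the OST, E[X_τ] = E[X_0] = 79. Equivalently: E[X_τ] = 154 · P(hit 154 first) + 0 · P(hit 0 first) = 154 · (79/154) = 79.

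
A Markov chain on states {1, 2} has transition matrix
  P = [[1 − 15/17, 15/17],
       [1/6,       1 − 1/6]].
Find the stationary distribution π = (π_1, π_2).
π_1 = 17/107, π_2 = 90/107

Solve πP = π with π_1 + π_2 = 1. From πP = π: π_1 · (1 − 15/17) + π_2 · 1/6 = π_1 ⇒ π_2 · 1/6 = π_1 · 15/17 ⇒ π_2/π_1 = (15/17)/(1/6) = 90/17. Together with π_1 + π_2 = 1:
  π_1 = (1/6)/(15/17 + 1/6) = (1/6)/(107/102) = 17/107,
  π_2 = (15/17)/(15/17 + 1/6) = (15/17)/(107/102) = 90/107.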